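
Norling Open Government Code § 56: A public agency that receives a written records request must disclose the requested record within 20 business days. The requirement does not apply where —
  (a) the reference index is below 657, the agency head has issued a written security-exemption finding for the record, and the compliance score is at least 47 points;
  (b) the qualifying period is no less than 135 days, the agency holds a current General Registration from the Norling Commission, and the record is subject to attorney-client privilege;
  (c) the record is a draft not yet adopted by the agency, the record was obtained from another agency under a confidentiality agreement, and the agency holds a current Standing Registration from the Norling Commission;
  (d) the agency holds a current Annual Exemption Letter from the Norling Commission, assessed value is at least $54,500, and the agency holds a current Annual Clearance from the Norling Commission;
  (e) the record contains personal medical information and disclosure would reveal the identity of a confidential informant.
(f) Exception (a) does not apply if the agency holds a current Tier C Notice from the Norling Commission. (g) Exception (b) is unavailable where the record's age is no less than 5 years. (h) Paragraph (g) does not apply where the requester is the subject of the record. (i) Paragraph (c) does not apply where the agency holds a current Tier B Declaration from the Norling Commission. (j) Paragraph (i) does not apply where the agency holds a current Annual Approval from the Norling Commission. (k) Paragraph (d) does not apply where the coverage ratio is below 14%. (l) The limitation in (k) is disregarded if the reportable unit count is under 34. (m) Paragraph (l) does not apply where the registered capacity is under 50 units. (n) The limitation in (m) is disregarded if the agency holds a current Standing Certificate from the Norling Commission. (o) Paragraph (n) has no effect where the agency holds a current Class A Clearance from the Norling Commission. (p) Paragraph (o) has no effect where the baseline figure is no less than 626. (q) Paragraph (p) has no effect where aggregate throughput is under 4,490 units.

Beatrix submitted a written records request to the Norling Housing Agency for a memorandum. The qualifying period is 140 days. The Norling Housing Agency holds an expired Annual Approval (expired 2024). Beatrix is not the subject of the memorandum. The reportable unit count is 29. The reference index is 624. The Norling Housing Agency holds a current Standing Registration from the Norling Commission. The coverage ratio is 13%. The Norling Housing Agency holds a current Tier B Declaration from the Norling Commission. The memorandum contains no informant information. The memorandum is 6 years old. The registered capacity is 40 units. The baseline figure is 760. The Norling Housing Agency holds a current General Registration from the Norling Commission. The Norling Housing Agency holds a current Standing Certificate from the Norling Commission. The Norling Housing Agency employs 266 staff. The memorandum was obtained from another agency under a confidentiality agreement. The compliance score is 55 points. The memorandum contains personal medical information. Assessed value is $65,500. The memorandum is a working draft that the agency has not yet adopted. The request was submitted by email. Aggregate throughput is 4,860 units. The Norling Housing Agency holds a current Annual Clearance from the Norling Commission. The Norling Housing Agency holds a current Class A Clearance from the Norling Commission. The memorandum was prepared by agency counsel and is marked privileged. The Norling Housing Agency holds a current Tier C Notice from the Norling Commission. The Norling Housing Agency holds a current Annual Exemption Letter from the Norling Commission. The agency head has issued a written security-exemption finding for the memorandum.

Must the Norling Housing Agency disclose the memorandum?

No — exception (d) applies; the Norling Housing Agency is not required to disclose the memorandum.

Exception (a): the reference index is 624, below the 657 limit; a written security-exemption finding has been issued; the compliance score is 55 points, meeting the 47 points threshold — every condition holds. Turning to paragraph (f): (f) operates against (a): a current Tier C Notice is held. (a) is therefore removed.
Exception (b) is satisfied on its face — the qualifying period is 140 days, meeting the 135 days threshold; a current General Registration is held; the memorandum is privileged. However, paragraphs (g)–(h) must be considered: (g) operates against (b): the record's age is 6 years, meeting the 5 years threshold. (h), which would lift (g), is not triggered — Beatrix is not the subject of the memorandum. Exception (b) does not apply.
Exception (c): the memorandum is an unadopted draft; the memorandum was obtained under a confidentiality agreement; a current Standing Registration is held — every condition holds. But: (i) operates against (c): a current Tier B Declaration is held. (j), which would lift (i), is not triggered — there is no Annual Approval in force. So (c) is unavailable.
All of (d)'s requirements are met (a current Annual Exemption Letter is held; assessed value is $65,500, meeting the $54,500 threshold; a current Annual Clearance is held). Under paragraphs (k)–(q): (k) would limit (d) — the coverage ratio is 13%, below the 14% limit — but (l) sets (k) aside: (l) operates — the reportable unit count is 29, under the 34 limit. (m) is triggered (the registered capacity is 40 units, under the 50 units limit), but is itself disapplied by (n): (n) operates against (m): a current Standing Certificate is held. (o) would limit (n) — a current Class A Clearance is held — but (p) sets (o) aside: (p) operates against (o): the baseline figure is 760, meeting the 626 threshold. (q) is inapplicable (aggregate throughput is 4,860 units, not under 4,490 units), so (p) stands. So (d) applies.
Exception (e) does not apply: the memorandum contains no informant information.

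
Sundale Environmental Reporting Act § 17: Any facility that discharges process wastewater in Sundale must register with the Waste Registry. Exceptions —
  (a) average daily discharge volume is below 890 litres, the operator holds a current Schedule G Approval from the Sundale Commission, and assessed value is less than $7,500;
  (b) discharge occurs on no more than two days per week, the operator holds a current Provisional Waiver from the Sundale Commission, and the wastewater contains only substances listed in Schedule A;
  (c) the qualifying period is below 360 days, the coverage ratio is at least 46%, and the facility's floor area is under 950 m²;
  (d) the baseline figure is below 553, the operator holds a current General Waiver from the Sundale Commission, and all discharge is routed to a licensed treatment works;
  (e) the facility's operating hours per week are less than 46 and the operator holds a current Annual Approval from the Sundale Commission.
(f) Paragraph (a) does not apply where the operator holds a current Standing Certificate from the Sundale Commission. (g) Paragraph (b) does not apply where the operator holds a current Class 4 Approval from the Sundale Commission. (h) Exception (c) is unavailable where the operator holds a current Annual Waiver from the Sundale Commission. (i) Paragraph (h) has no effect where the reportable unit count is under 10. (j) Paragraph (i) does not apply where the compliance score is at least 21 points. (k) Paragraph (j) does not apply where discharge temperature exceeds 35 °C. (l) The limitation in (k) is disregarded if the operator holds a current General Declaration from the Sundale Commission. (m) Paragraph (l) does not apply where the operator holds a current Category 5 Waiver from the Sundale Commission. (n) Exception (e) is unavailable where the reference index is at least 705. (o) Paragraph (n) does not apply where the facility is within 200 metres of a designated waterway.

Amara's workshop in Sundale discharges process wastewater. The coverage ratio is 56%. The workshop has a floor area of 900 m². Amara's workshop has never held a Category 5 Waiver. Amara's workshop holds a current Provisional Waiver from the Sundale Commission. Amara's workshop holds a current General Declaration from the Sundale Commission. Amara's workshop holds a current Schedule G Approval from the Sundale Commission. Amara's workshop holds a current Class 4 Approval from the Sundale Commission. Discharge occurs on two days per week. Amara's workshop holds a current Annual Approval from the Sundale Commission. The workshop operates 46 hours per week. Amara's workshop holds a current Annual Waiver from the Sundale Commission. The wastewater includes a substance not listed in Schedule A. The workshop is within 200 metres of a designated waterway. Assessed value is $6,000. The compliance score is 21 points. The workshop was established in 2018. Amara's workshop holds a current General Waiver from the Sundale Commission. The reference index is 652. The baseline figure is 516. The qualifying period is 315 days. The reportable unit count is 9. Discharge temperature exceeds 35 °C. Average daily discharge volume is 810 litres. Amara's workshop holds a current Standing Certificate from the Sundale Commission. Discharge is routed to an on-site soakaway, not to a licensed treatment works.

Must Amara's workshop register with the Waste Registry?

Yes — Amara's workshop must register with the Waste Registry.

All of (a)'s requirements are met (average daily discharge volume is 810 litres, below the 890 litres limit; a current Schedule G Approval is held; assessed value is $6,000, less than the $7,500 limit). But applying paragraph (f): (f) operates against (a): a current Standing Certificate is held. Exception (a) does not apply.
Exception (b) fails — the wastewater includes a non-Schedule-A substance.
Exception (c)'s conditions are all satisfied: the qualifying period is 315 days, below the 360 days limit; the coverage ratio is 56%, meeting the 46% threshold; the facility's floor area is 900 m², under the 950 m² limit. Turning to paragraphs (h)–(m): (h) applies — a current Annual Waiver is held. (i) would limit (h) — the reportable unit count is 9, under the 10 limit — but (j) sets (i) aside: (j) applies — the compliance score is 21 points, meeting the 21 points threshold. (k) operates (discharge temperature exceeds 35 °C), but is itself disapplied by (l): (l) operates against (k): a current General Declaration is held. (m) is inapplicable (there is no Category 5 Waiver in force), so (l) stands. So (c) is unavailable.
Exception (d) requires that all discharge is routed to a licensed treatment works; but discharge is not routed to a licensed treatment works, so (d) is unavailable.
Exception (e) requires that the facility's operating hours per week are less than 46; but the facility's operating hours per week are 46, not less than 46, so (e) is unavailable.
No exception applies. The general rule governs.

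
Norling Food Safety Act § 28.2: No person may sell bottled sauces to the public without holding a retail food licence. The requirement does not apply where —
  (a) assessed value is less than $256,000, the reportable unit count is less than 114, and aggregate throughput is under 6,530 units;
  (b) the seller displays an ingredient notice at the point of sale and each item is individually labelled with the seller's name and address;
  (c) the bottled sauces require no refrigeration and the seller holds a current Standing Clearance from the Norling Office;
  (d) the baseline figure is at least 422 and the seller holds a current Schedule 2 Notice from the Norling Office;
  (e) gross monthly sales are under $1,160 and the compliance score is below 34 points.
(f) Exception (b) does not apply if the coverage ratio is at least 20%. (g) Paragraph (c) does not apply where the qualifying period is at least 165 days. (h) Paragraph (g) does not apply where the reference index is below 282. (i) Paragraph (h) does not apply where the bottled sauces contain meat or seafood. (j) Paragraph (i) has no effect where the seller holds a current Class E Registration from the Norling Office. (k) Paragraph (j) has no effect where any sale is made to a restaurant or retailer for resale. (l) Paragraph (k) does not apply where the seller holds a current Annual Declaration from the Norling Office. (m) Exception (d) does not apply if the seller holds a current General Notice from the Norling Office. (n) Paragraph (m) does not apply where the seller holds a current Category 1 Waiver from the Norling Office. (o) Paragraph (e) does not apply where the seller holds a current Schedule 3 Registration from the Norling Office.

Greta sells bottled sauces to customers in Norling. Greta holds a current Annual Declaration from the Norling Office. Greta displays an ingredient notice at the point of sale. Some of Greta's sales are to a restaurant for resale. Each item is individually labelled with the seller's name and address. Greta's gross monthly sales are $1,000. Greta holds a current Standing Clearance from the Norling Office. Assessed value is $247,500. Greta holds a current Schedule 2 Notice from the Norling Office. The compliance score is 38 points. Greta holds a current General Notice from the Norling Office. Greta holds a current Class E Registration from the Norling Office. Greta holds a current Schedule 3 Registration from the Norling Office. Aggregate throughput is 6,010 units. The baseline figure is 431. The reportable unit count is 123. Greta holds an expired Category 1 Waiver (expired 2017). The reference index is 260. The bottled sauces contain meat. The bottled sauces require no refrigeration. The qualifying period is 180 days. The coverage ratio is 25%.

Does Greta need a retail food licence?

Exception (a) requires that the reportable unit count is less than 114; but the reportable unit count is 123, not less than 114, so (a) is unavailable.
Exception (b): an ingredient notice is displayed; items are individually labelled — every condition holds. However, paragraph (f) must be considered: (f) applies — the coverage ratio is 25%, meeting the 20% threshold. (b) is therefore removed.
Exception (c)'s conditions are all satisfied: the bottled sauces are shelf-stable; a current Standing Clearance is held. Under paragraphs (g)–(l): (g) would limit (c) — the qualifying period is 180 days, meeting the 165 days threshold — but (h) sets (g) aside: (h) operates against (g): the reference index is 260, below the 282 limit. (i) is triggered (the bottled sauces contain meat), but is overridden by (j): (j) is engaged — a current Class E Registration is held. (k) would limit (j) — some sales are to a restaurant for resale — but (l) sets (k) aside: (l) operates against (k): a current Annual Declaration is held. Exception (c) stands.
Exception (d)'s conditions are all satisfied: the baseline figure is 431, meeting the 422 threshold; a current Schedule 2 Notice is held. Turning to paragraphs (m)–(n): (m) operates against (d): a current General Notice is held. (n) is inapplicable (no current Category 1 Waiver is held), so (m) stands. Exception (d) does not apply.
Exception (e) does not apply: the compliance score is 38 points, not below 34 points.

No — exception (c) applies; Greta is not required to hold a retail food licence.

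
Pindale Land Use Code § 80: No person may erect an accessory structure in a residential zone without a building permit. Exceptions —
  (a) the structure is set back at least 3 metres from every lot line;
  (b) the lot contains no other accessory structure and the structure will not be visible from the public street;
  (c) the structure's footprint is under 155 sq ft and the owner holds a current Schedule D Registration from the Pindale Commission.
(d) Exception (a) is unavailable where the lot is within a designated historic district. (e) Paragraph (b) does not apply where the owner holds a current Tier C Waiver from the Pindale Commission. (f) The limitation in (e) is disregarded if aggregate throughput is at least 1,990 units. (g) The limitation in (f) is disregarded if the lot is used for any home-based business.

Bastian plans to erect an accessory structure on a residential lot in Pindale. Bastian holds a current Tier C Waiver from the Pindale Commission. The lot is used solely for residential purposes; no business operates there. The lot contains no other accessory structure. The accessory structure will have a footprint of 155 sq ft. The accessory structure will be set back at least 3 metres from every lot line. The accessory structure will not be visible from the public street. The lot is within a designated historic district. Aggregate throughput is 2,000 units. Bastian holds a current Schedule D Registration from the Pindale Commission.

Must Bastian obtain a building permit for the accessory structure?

Exception (a)'s conditions are all satisfied: the setback is at least 3 m on every side. But applying paragraph (d): (d) operates against (a): the lot is in a historic district. Exception (a) does not apply.
All of (b)'s requirements are met (the lot has no other accessory structure; the structure will not be visible from the street). As to paragraphs (e)–(g): (e) would limit (b) — a current Tier C Waiver is held — but (f) sets (e) aside: (f) operates — aggregate throughput is 2,000 units, meeting the 1,990 units threshold. (g) does not operate here (the lot is solely residential), so (f) stands. (b) remains available.
Exception (c) fails — the structure's footprint is 155 sq ft, not under 155 sq ft.

No — exception (b) applies; Bastian does not need a building permit.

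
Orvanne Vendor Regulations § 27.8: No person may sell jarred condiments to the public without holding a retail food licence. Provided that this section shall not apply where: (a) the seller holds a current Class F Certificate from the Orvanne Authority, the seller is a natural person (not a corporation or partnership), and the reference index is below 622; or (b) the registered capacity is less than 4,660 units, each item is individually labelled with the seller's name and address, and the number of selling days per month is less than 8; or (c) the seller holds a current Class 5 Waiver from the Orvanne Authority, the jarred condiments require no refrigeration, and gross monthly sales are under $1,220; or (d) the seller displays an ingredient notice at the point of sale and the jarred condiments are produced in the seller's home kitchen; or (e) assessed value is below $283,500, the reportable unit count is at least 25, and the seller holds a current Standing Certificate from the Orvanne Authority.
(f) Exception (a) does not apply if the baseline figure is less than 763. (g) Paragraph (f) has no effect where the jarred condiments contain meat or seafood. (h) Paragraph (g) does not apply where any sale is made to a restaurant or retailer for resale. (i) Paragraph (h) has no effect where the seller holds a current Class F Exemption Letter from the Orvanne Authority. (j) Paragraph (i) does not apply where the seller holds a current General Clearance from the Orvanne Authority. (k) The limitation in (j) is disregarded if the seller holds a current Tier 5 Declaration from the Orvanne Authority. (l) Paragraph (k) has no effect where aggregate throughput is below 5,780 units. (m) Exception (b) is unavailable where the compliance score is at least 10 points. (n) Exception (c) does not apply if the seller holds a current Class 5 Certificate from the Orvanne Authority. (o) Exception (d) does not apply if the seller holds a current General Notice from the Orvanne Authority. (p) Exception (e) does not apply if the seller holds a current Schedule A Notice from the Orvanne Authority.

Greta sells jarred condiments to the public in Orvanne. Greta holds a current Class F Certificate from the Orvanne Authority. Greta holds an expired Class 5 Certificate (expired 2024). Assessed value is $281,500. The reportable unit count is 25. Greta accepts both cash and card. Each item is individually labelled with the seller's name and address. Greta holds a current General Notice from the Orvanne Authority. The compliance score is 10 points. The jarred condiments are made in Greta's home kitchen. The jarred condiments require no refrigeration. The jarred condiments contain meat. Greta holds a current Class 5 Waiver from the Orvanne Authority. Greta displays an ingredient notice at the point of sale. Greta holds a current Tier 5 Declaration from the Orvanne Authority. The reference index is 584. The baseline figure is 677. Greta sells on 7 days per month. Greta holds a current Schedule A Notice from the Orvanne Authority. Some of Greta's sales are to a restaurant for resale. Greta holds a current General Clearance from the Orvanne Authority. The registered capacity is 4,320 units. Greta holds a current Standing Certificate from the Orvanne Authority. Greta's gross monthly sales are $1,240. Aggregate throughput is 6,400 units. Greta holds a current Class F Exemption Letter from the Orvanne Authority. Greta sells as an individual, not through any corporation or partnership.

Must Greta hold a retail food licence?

No — exception (a) applies; Greta is not required to hold a retail food licence.

Exception (a) is satisfied on its face — a current Class F Certificate is held; the seller is a natural person; the reference index is 584, below the 622 limit. Under paragraphs (f)–(l): (f) is triggered (the baseline figure is 677, less than the 763 limit), but is displaced by (g): (g) operates against (f): the jarred condiments contain meat. (h) operates (some sales are to a restaurant for resale), but is itself disapplied by (i): (i) is triggered — a current Class F Exemption Letter is held. (j) would limit (i) — a current General Clearance is held — but (k) sets (j) aside: (k) operates — a current Tier 5 Declaration is held. (l), which would lift (k), is not triggered — aggregate throughput is 6,400 units, not below 5,780 units. (a) remains available.
Exception (b) is satisfied on its face — the registered capacity is 4,320 units, less than the 4,660 units limit; items are individually labelled; the number of selling days per month is 7, less than the 8 limit. But applying paragraph (m): (m) is engaged — the compliance score is 10 points, meeting the 10 points threshold. Exception (b) does not apply.
Exception (c) does not apply: gross monthly sales are $1,240, not under $1,220.
Exception (d): an ingredient notice is displayed; the jarred condiments are home-kitchen produced — every condition holds. But applying paragraph (o): (o) operates against (d): a current General Notice is held. Exception (d) does not apply.
All of (e)'s requirements are met (assessed value is $281,500, below the $283,500 limit; the reportable unit count is 25, meeting the 25 threshold; a current Standing Certificate is held). But: (p) operates against (e): a current Schedule A Notice is held. (e) is therefore removed.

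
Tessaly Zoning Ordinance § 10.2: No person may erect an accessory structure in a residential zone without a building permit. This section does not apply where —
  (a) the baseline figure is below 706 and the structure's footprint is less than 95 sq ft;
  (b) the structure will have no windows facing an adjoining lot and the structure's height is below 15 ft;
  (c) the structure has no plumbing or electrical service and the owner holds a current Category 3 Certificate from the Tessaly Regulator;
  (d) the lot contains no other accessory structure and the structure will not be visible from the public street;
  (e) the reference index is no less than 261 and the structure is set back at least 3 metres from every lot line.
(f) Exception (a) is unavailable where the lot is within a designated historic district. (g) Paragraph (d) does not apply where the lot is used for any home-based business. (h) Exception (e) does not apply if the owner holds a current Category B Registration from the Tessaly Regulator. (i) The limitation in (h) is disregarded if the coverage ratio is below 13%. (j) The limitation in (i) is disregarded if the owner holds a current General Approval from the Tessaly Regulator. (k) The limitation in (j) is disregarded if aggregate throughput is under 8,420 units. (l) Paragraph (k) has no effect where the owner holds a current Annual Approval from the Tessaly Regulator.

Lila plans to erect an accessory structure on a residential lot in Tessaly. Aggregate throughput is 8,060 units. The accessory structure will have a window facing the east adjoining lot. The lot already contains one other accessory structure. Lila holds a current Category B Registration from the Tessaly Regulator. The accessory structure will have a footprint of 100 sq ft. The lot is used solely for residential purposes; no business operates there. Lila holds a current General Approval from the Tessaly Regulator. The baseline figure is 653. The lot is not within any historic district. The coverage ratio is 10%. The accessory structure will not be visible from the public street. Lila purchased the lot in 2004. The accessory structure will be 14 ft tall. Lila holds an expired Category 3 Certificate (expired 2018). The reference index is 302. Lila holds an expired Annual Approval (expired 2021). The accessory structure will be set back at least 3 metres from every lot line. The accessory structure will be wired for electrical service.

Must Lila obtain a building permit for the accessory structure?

No — exception (e) applies; Lila does not need a building permit.

Exception (a) does not apply: the structure's footprint is 100 sq ft, not less than 95 sq ft.
Exception (b) does not apply: a window faces an adjoining lot.
Exception (c) fails — electrical service is planned.
Exception (d) does not apply: the lot already has another accessory structure.
Exception (e)'s conditions are all satisfied: the reference index is 302, meeting the 261 threshold; the setback is at least 3 m on every side. As to paragraphs (h)–(l): (h) operates (a current Category B Registration is held), but is overridden by (i): (i) operates — the coverage ratio is 10%, below the 13% limit. (j) is engaged (a current General Approval is held), but is overridden by (k): (k) operates — aggregate throughput is 8,060 units, under the 8,420 units limit. (l) is not triggered (the Annual Approval is not current), so (k) stands. Exception (e) stands.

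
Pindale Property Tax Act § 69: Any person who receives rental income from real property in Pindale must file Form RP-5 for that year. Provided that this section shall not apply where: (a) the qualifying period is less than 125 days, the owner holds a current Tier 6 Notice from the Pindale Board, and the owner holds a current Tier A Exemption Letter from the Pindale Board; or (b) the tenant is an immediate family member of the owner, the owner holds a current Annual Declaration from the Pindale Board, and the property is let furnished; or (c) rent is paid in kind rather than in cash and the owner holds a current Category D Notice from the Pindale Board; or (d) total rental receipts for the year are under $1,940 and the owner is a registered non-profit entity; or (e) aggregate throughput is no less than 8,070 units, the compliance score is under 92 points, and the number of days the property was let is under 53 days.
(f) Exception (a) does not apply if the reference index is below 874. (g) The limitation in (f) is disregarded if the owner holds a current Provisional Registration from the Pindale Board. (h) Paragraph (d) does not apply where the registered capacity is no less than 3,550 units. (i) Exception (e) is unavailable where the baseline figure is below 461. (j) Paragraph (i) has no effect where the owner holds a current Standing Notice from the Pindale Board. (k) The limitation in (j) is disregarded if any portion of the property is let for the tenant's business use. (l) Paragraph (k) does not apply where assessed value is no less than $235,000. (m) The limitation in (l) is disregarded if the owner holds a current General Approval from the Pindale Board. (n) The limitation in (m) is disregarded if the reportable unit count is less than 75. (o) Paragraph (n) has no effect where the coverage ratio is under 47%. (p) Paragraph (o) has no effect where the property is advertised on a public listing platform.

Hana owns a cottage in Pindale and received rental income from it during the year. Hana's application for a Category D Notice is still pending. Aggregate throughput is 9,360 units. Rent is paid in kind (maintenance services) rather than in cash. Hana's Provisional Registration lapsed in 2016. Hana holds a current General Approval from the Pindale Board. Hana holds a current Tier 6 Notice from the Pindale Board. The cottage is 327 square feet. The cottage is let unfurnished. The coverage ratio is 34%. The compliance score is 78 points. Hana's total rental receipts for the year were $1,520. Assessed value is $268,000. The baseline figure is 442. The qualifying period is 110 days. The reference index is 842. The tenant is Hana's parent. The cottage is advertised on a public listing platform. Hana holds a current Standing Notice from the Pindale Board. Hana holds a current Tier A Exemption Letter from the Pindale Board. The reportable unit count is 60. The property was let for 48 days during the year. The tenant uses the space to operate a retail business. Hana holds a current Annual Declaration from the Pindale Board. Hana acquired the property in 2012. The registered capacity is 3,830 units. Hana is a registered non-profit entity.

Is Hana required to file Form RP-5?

Exception (a)'s conditions are all satisfied: the qualifying period is 110 days, less than the 125 days limit; a current Tier 6 Notice is held; a current Tier A Exemption Letter is held. But applying paragraphs (f)–(g): (f) operates against (a): the reference index is 842, below the 874 limit. (g), which would lift (f), is inapplicable — the Provisional Registration is not current. (a) is therefore removed.
Exception (b) fails — the property is let unfurnished.
Exception (c) does not apply: no current Category D Notice is held.
Exception (d): total rental receipts for the year are $1,520, under the $1,940 limit; Hana is a registered non-profit — every condition holds. But: (h) is engaged — the registered capacity is 3,830 units, meeting the 3,550 units threshold. Exception (d) does not apply.
Exception (e) is satisfied on its face — aggregate throughput is 9,360 units, meeting the 8,070 units threshold; the compliance score is 78 points, under the 92 points limit; the number of days the property was let is 48 days, under the 53 days limit. Under paragraphs (i)–(p): (i) would limit (e) — the baseline figure is 442, below the 461 limit — but (j) sets (i) aside: (j) is triggered — a current Standing Notice is held. (k) would limit (j) — the space is let for business use — but (l) sets (k) aside: (l) is engaged — assessed value is $268,000, meeting the $235,000 threshold. (m) applies (a current General Approval is held), but is displaced by (n): (n) operates against (m): the reportable unit count is 60, less than the 75 limit. (o) is triggered (the coverage ratio is 34%, under the 47% limit), but yields to (p): (p) operates against (o): the property is publicly advertised. Exception (e) stands.

No — exception (e) applies; Hana is not required to file Form RP-5.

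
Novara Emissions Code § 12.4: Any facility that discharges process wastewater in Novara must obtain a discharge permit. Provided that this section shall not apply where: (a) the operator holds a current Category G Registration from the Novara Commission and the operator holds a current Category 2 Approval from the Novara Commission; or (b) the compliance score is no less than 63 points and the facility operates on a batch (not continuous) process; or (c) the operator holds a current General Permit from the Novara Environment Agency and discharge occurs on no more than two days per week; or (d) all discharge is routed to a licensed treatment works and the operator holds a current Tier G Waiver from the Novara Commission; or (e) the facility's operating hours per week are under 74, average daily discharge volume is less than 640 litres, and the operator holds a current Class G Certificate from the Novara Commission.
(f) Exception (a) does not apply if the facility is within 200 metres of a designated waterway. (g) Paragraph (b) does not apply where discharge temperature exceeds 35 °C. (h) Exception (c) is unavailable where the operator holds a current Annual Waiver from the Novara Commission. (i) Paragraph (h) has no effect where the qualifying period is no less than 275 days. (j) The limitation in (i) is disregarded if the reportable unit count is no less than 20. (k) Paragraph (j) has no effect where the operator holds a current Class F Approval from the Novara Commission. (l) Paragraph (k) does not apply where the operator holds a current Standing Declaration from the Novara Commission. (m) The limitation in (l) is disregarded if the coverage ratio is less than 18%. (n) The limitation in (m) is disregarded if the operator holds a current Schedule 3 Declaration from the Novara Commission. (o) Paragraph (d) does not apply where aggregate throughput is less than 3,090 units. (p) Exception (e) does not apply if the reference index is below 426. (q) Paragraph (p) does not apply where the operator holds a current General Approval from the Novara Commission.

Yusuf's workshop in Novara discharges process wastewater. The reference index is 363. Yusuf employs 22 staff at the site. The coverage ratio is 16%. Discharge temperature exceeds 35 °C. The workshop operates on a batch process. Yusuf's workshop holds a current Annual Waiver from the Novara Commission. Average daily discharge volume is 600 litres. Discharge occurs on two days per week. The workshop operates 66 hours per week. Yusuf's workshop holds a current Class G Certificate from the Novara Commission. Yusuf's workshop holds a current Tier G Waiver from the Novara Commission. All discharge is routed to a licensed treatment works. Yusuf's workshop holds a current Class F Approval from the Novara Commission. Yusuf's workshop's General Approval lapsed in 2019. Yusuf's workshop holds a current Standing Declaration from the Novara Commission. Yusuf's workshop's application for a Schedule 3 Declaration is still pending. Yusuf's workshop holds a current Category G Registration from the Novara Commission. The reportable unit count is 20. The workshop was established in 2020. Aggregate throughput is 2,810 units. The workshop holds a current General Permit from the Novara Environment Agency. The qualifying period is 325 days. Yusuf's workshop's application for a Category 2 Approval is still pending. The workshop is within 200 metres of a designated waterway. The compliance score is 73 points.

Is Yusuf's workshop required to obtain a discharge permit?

Exception (a) does not apply: no current Category 2 Approval is held.
Exception (b)'s conditions are all satisfied: the compliance score is 73 points, meeting the 63 points threshold; the facility operates on a batch process. But applying paragraph (g): (g) operates against (b): discharge temperature exceeds 35 °C. So (b) is unavailable.
Exception (c): a current General Permit is held; discharge occurs on no more than two days per week — every condition holds. Under paragraphs (h)–(n): (h) would limit (c) — a current Annual Waiver is held — but (i) sets (h) aside: (i) operates — the qualifying period is 325 days, meeting the 275 days threshold. (j) would limit (i) — the reportable unit count is 20, meeting the 20 threshold — but (k) sets (j) aside: (k) operates — a current Class F Approval is held. (l) is triggered (a current Standing Declaration is held), but is overridden by (m): (m) applies — the coverage ratio is 16%, less than the 18% limit. (n) does not operate here (no current Schedule 3 Declaration is held), so (m) stands. So (c) applies.
Exception (d): discharge is routed to a licensed treatment works; a current Tier G Waiver is held — every condition holds. But: (o) operates against (d): aggregate throughput is 2,810 units, less than the 3,090 units limit. (d) is therefore removed.
Exception (e): the facility's operating hours per week are 66, under the 74 limit; average daily discharge volume is 600 litres, less than the 640 litres limit; a current Class G Certificate is held — every condition holds. Turning to paragraphs (p)–(q): (p) operates against (e): the reference index is 363, below the 426 limit. (q) is not triggered (no current General Approval is held), so (p) stands. (e) is therefore removed.

No — exception (c) applies; Yusuf's workshop is not required to obtain a discharge permit.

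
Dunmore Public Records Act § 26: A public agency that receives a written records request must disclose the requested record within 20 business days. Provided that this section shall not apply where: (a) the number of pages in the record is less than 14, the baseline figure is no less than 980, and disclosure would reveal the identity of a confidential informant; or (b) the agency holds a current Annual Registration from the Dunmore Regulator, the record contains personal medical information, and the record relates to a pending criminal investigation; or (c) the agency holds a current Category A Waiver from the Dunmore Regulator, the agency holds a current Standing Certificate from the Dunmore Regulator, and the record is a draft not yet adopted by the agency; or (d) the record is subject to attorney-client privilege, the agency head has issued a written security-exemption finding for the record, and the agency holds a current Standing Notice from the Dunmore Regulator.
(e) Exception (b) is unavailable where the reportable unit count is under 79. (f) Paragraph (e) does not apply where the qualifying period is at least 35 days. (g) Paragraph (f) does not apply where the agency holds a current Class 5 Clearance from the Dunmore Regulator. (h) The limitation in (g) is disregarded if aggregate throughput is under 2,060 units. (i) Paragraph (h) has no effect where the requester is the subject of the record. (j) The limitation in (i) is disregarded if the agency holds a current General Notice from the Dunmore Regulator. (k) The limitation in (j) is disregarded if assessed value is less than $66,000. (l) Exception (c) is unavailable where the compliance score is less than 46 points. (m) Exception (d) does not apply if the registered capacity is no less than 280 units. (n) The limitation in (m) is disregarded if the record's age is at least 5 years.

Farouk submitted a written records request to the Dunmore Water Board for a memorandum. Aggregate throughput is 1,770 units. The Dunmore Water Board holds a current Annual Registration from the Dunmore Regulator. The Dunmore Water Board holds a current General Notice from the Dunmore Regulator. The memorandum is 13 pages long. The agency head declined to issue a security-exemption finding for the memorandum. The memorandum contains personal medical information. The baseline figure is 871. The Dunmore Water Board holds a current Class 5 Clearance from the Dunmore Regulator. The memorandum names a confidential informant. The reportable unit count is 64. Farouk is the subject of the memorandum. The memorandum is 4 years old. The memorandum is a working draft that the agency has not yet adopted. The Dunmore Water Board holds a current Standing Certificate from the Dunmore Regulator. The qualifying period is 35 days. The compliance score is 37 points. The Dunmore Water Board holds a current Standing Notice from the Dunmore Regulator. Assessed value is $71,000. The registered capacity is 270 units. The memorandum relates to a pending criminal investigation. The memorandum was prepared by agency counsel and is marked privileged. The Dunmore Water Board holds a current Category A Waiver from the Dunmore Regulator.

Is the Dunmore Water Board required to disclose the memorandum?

Exception (a) does not apply: the baseline figure is 871, short of 980.
All of (b)'s requirements are met (a current Annual Registration is held; the memorandum contains personal medical information; the memorandum relates to a pending investigation). Applying paragraphs (e)–(k): (e) operates (the reportable unit count is 64, under the 79 limit), but is overridden by (f): (f) operates against (e): the qualifying period is 35 days, meeting the 35 days threshold. (g) operates (a current Class 5 Clearance is held), but yields to (h): (h) operates against (g): aggregate throughput is 1,770 units, under the 2,060 units limit. (i) operates (Farouk is the subject of the memorandum), but is overridden by (j): (j) is engaged — a current General Notice is held. (k) is not triggered (assessed value is $71,000, not less than $66,000), so (j) stands. So (b) applies.
Exception (c): a current Category A Waiver is held; a current Standing Certificate is held; the memorandum is an unadopted draft — every condition holds. But applying paragraph (l): (l) operates — the compliance score is 37 points, less than the 46 points limit. Exception (c) does not apply.
Exception (d) does not apply: the agency head declined to issue a security-exemption finding.

No — exception (b) applies; the Dunmore Water Board is not required to disclose the memorandum.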